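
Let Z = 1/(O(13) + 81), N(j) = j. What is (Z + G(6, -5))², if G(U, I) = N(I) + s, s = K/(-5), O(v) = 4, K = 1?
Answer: 194481/7225 ≈ 26.918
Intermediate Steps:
s = -⅕ (s = 1/(-5) = 1*(-⅕) = -⅕ ≈ -0.20000)
Z = 1/85 (Z = 1/(4 + 81) = 1/85 ≈ 0.011765)
G(U, I) = -⅕ + I (G(U, I) = I - ⅕ = -⅕ + I)
(Z + G(6, -5))² = (1/85 + (-⅕ - 5))² = (1/85 - 26/5)² = (-441/85)² = 194481/7225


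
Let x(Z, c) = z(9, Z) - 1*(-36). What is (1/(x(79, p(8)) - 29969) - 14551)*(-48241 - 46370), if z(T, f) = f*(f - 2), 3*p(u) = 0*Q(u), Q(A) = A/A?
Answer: 10944643086487/7950 ≈ 1.3767e+9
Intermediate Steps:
Q(A) = 1
p(u) = 0 (p(u) = (0*1)/3 = (⅓)*0 = 0)
z(T, f) = f*(-2 + f)
x(Z, c) = 36 + Z*(-2 + Z) (x(Z, c) = Z*(-2 + Z) - 1*(-36) = Z*(-2 + Z) + 36 = 36 + Z*(-2 + Z))
(1/(x(79, p(8)) - 29969) - 14551)*(-48241 - 46370) = (1/((36 + 79*(-2 + 79)) - 29969) - 14551)*(-48241 - 46370) = (1/((36 + 79*77) - 29969) - 14551)*(-94611) = (1/((36 + 6083) - 29969) - 14551)*(-94611) = (1/(6119 - 29969) - 14551)*(-94611) = (1/(-23850) - 14551)*(-94611) = (-1/23850 - 14551)*(-94611) = -347041351/23850*(-94611) = 10944643086487/7950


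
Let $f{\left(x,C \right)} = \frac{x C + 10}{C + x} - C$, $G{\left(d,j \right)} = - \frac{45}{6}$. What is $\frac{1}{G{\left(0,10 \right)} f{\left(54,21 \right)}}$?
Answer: $\frac{10}{431} \approx 0.023202$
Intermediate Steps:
$G{\left(d,j \right)} = - \frac{15}{2}$ ($G{\left(d,j \right)} = \left(-45\right) \frac{1}{6} = - \frac{15}{2}$)
$f{\left(x,C \right)} = - C + \frac{10 + C x}{C + x}$ ($f{\left(x,C \right)} = \frac{C x + 10}{C + x} - C = \frac{10 + C x}{C + x} - C = - C + \frac{10 + C x}{C + x}$)
$\frac{1}{G{\left(0,10 \right)} f{\left(54,21 \right)}} = \frac{1}{\left(- \frac{15}{2}\right) \frac{10 - 21^{2}}{21 + 54}} = \frac{1}{\left(- \frac{15}{2}\right) \frac{10 - 441}{75}} = \frac{1}{\left(- \frac{15}{2}\right) \frac{1}{75} \left(-431\right)} = \frac{1}{\left(- \frac{15}{2}\right) \left(- \frac{431}{75}\right)} = \frac{1}{\frac{431}{10}} = \frac{10}{431}$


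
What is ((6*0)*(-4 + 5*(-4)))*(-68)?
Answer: 0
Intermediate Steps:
((6*0)*(-4 + 5*(-4)))*(-68) = (0*(-4 - 20))*(-68) = (0*(-24))*(-68) = 0*(-68) = 0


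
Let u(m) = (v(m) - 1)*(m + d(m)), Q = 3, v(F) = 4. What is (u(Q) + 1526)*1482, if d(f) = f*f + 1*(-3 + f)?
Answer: 2314884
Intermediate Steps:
d(f) = -3 + f + f² (d(f) = f² + (-3 + f) = -3 + f + f²)
u(m) = -9 + 3*m² + 6*m (u(m) = (4 - 1)*(m + (-3 + m + m²)) = 3*(-3 + m² + 2*m) = -9 + 3*m² + 6*m)
(u(Q) + 1526)*1482 = ((-9 + 3*3² + 6*3) + 1526)*1482 = ((-9 + 3*9 + 18) + 1526)*1482 = ((-9 + 27 + 18) + 1526)*1482 = (36 + 1526)*1482 = 1562*1482 = 2314884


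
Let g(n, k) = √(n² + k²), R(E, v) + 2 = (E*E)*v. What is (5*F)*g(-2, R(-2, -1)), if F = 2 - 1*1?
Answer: 10*√10 ≈ 31.623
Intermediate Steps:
R(E, v) = -2 + v*E² (R(E, v) = -2 + (E*E)*v = -2 + E²*v = -2 + v*E²)
g(n, k) = √(k² + n²)
F = 1 (F = 2 - 1 = 1)
(5*F)*g(-2, R(-2, -1)) = (5*1)*√((-2 - 1*(-2)²)² + (-2)²) = 5*√((-2 - 1*4)² + 4) = 5*√((-2 - 4)² + 4) = 5*√((-6)² + 4) = 5*√(36 + 4) = 5*√40 = 5*(2*√10) = 10*√10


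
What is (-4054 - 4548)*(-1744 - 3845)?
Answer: 48076578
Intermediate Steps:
(-4054 - 4548)*(-1744 - 3845) = -8602*(-5589) = 48076578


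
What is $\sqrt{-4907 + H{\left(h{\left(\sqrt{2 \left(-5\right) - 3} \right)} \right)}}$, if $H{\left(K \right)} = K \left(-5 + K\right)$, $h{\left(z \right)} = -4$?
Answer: $i \sqrt{4871} \approx 69.793 i$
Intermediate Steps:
$\sqrt{-4907 + H{\left(h{\left(\sqrt{2 \left(-5\right) - 3} \right)} \right)}} = \sqrt{-4907 - 4 \left(-5 - 4\right)} = \sqrt{-4907 - -36} = \sqrt{-4907 + 36} = \sqrt{-4871} = i \sqrt{4871}$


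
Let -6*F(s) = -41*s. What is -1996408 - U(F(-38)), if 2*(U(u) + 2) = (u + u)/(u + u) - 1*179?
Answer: -1996317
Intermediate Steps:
F(s) = 41*s/6 (F(s) = -(-41)*s/6 = 41*s/6)
U(u) = -91 (U(u) = -2 + ((u + u)/(u + u) - 1*179)/2 = -2 + ((2*u)/((2*u)) - 179)/2 = -2 + ((2*u)*(1/(2*u)) - 179)/2 = -2 + (1 - 179)/2 = -2 + (1/2)*(-178) = -2 - 89 = -91)
-1996408 - U(F(-38)) = -1996408 - 1*(-91) = -1996408 + 91 = -1996317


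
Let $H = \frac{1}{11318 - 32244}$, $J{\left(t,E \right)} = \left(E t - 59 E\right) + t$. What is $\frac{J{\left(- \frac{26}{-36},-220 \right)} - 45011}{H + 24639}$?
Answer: $- \frac{2020771505}{1546787139} \approx -1.3064$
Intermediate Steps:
$J{\left(t,E \right)} = t - 59 E + E t$ ($J{\left(t,E \right)} = \left(- 59 E + E t\right) + t = t - 59 E + E t$)
$H = - \frac{1}{20926}$ ($H = \frac{1}{-20926} = - \frac{1}{20926} \approx -4.7787 \cdot 10^{-5}$)
$\frac{J{\left(- \frac{26}{-36},-220 \right)} - 45011}{H + 24639} = \frac{\left(- \frac{26}{-36} - -12980 - 220 \left(- \frac{26}{-36}\right)\right) - 45011}{- \frac{1}{20926} + 24639} = \frac{\left(\left(-26\right) \left(- \frac{1}{36}\right) + 12980 - 220 \left(\left(-26\right) \left(- \frac{1}{36}\right)\right)\right) - 45011}{\frac{515595713}{20926}} = \left(\left(\frac{13}{18} + 12980 - \frac{1430}{9}\right) - 45011\right) \frac{20926}{515595713} = \left(\frac{76931}{6} - 45011\right) \frac{20926}{515595713} = \left(- \frac{193135}{6}\right) \frac{20926}{515595713} = - \frac{2020771505}{1546787139}$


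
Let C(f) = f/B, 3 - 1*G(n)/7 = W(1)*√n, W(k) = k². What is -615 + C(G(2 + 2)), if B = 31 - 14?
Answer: -10448/17 ≈ -614.59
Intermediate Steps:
B = 17
G(n) = 21 - 7*√n (G(n) = 21 - 7*1²*√n = 21 - 7*√n)
C(f) = f/17
-615 + C(G(2 + 2)) = -615 + (21 - 7*√(2 + 2))/17 = -615 + (21 - 7*√4)/17 = -615 + (21 - 7*2)/17 = -615 + (21 - 14)/17 = -615 + (1/17)*7 = -615 + 7/17 = -10448/17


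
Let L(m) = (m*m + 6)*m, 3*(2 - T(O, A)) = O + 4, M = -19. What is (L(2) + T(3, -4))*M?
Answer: -1121/3 ≈ -373.67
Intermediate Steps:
T(O, A) = ⅔ - O/3 (T(O, A) = 2 - (O + 4)/3 = 2 - (4 + O)/3 = 2 + (-4/3 - O/3) = ⅔ - O/3)
L(m) = m*(6 + m²) (L(m) = (m² + 6)*m = (6 + m²)*m = m*(6 + m²))
(L(2) + T(3, -4))*M = (2*(6 + 2²) + (⅔ - ⅓*3))*(-19) = (2*(6 + 4) + (⅔ - 1))*(-19) = (2*10 - ⅓)*(-19) = (20 - ⅓)*(-19) = (59/3)*(-19) = -1121/3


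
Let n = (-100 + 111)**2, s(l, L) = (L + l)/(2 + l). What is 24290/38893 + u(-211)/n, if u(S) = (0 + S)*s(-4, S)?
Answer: -1758502765/9412106 ≈ -186.83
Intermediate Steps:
s(l, L) = (L + l)/(2 + l)
n = 121 (n = 11**2 = 121)
u(S) = S*(2 - S/2) (u(S) = (0 + S)*((S - 4)/(2 - 4)) = S*((-4 + S)/(-2)) = S*(-(-4 + S)/2) = S*(2 - S/2))
24290/38893 + u(-211)/n = 24290/38893 + ((1/2)*(-211)*(4 - 1*(-211)))/121 = 24290*(1/38893) + ((1/2)*(-211)*(4 + 211))*(1/121) = 24290/38893 + ((1/2)*(-211)*215)*(1/121) = 24290/38893 - 45365/2*1/121 = 24290/38893 - 45365/242 = -1758502765/9412106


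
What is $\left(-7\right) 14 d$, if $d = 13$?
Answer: $-1274$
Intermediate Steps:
$\left(-7\right) 14 d = \left(-7\right) 14 \cdot 13 = \left(-98\right) 13 = -1274$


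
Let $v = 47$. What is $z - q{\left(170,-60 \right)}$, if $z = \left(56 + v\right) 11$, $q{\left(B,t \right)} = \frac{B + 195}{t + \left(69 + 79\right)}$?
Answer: $\frac{99339}{88} \approx 1128.9$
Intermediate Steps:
$q{\left(B,t \right)} = \frac{195 + B}{148 + t}$ ($q{\left(B,t \right)} = \frac{195 + B}{t + 148} = \frac{195 + B}{148 + t}$)
$z = 1133$ ($z = \left(56 + 47\right) 11 = 103 \cdot 11 = 1133$)
$z - q{\left(170,-60 \right)} = 1133 - \frac{195 + 170}{148 - 60} = 1133 - \frac{1}{88} \cdot 365 = 1133 - \frac{365}{88} = \frac{99339}{88}$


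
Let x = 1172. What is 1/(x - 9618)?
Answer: -1/8446 ≈ -0.00011840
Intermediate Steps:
1/(x - 9618) = 1/(1172 - 9618) = 1/(-8446) = -1/8446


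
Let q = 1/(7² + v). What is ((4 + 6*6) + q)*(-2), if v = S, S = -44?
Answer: -402/5 ≈ -80.400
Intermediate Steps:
v = -44
q = ⅕ (q = 1/(7² - 44) = 1/(49 - 44) = 1/5 = ⅕ ≈ 0.20000)
((4 + 6*6) + q)*(-2) = ((4 + 6*6) + ⅕)*(-2) = ((4 + 36) + ⅕)*(-2) = (40 + ⅕)*(-2) = (201/5)*(-2) = -402/5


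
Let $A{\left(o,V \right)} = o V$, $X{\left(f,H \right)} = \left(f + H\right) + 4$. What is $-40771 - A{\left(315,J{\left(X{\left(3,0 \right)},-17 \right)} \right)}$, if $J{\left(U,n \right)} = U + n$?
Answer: $-37621$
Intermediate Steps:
$X{\left(f,H \right)} = 4 + H + f$ ($X{\left(f,H \right)} = \left(H + f\right) + 4 = 4 + H + f$)
$A{\left(o,V \right)} = V o$
$-40771 - A{\left(315,J{\left(X{\left(3,0 \right)},-17 \right)} \right)} = -40771 - \left(\left(4 + 0 + 3\right) - 17\right) 315 = -40771 - \left(7 - 17\right) 315 = -40771 - \left(-10\right) 315 = -40771 - -3150 = -40771 + 3150 = -37621$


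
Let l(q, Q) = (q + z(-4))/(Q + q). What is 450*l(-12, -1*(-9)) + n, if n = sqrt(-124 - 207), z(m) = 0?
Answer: 1800 + I*sqrt(331) ≈ 1800.0 + 18.193*I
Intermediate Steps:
l(q, Q) = q/(Q + q) (l(q, Q) = (q + 0)/(Q + q) = q/(Q + q))
n = I*sqrt(331) (n = sqrt(-331) = I*sqrt(331) ≈ 18.193*I)
450*l(-12, -1*(-9)) + n = 450*(-12/(-1*(-9) - 12)) + I*sqrt(331) = 450*(-12/(9 - 12)) + I*sqrt(331) = 450*(-12/(-3)) + I*sqrt(331) = 450*(-12*(-1/3)) + I*sqrt(331) = 450*4 + I*sqrt(331) = 1800 + I*sqrt(331)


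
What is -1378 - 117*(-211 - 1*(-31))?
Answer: 19682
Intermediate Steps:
-1378 - 117*(-211 - 1*(-31)) = -1378 - 117*(-211 + 31) = -1378 - 117*(-180) = -1378 + 21060 = 19682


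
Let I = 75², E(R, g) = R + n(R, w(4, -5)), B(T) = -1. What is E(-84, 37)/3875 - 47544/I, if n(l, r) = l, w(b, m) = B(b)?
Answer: -493808/58125 ≈ -8.4956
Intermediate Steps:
w(b, m) = -1
E(R, g) = 2*R (E(R, g) = R + R = 2*R)
I = 5625
E(-84, 37)/3875 - 47544/I = (2*(-84))/3875 - 47544/5625 = -168*1/3875 - 47544*1/5625 = -168/3875 - 15848/1875 = -493808/58125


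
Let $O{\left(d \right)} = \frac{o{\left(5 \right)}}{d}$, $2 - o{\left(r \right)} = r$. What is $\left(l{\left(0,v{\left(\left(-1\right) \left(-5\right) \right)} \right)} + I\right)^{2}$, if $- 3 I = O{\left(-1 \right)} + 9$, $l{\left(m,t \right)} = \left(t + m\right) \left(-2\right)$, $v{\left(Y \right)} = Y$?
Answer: $196$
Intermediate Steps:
$o{\left(r \right)} = 2 - r$
$l{\left(m,t \right)} = - 2 m - 2 t$ ($l{\left(m,t \right)} = \left(m + t\right) \left(-2\right) = - 2 m - 2 t$)
$O{\left(d \right)} = - \frac{3}{d}$ ($O{\left(d \right)} = \frac{2 - 5}{d} = - \frac{3}{d}$)
$I = -4$ ($I = - \frac{- \frac{3}{-1} + 9}{3} = - \frac{\left(-3\right) \left(-1\right) + 9}{3} = - \frac{3 + 9}{3} = \left(- \frac{1}{3}\right) 12 = -4$)
$\left(l{\left(0,v{\left(\left(-1\right) \left(-5\right) \right)} \right)} + I\right)^{2} = \left(\left(\left(-2\right) 0 - 2 \left(\left(-1\right) \left(-5\right)\right)\right) - 4\right)^{2} = \left(\left(0 - 10\right) - 4\right)^{2} = \left(-10 - 4\right)^{2} = \left(-14\right)^{2} = 196$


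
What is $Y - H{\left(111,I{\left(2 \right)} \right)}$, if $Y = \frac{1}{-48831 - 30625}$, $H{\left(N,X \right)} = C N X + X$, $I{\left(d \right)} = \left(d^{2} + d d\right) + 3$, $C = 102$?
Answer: $- \frac{9896483169}{79456} \approx -1.2455 \cdot 10^{5}$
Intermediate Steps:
$I{\left(d \right)} = 3 + 2 d^{2}$ ($I{\left(d \right)} = \left(d^{2} + d^{2}\right) + 3 = 2 d^{2} + 3 = 3 + 2 d^{2}$)
$H{\left(N,X \right)} = X + 102 N X$ ($H{\left(N,X \right)} = 102 N X + X = X + 102 N X$)
$Y = - \frac{1}{79456}$ ($Y = \frac{1}{-48831 - 30625} = \frac{1}{-79456} = - \frac{1}{79456} \approx -1.2586 \cdot 10^{-5}$)
$Y - H{\left(111,I{\left(2 \right)} \right)} = - \frac{1}{79456} - \left(3 + 2 \cdot 2^{2}\right) \left(1 + 102 \cdot 111\right) = - \frac{1}{79456} - \left(3 + 2 \cdot 4\right) \left(1 + 11322\right) = - \frac{1}{79456} - \left(3 + 8\right) 11323 = - \frac{1}{79456} - 11 \cdot 11323 = - \frac{1}{79456} - 124553 = - \frac{9896483169}{79456}$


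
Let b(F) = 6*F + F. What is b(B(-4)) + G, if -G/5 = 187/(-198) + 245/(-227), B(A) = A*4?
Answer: -416287/4086 ≈ -101.88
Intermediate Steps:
B(A) = 4*A
b(F) = 7*F
G = 41345/4086 (G = -5*(187/(-198) + 245/(-227)) = -5*(187*(-1/198) + 245*(-1/227)) = -5*(-17/18 - 245/227) = -5*(-8269/4086) = 41345/4086 ≈ 10.119)
b(B(-4)) + G = 7*(4*(-4)) + 41345/4086 = 7*(-16) + 41345/4086 = -112 + 41345/4086 = -416287/4086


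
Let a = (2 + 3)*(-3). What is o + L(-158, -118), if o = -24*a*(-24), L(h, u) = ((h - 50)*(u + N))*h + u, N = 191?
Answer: 2390314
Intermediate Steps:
L(h, u) = u + h*(-50 + h)*(191 + u) (L(h, u) = ((h - 50)*(u + 191))*h + u = ((-50 + h)*(191 + u))*h + u = h*(-50 + h)*(191 + u) + u = u + h*(-50 + h)*(191 + u))
a = -15 (a = 5*(-3) = -15)
o = -8640 (o = -24*(-15)*(-24) = 360*(-24) = -8640)
o + L(-158, -118) = -8640 + (-118 - 9550*(-158) + 191*(-158)² - 118*(-158)² - 50*(-158)*(-118)) = -8640 + (-118 + 1508900 + 191*24964 - 118*24964 - 932200) = -8640 + (-118 + 1508900 + 4768124 - 2945752 - 932200) = -8640 + 2398954 = 2390314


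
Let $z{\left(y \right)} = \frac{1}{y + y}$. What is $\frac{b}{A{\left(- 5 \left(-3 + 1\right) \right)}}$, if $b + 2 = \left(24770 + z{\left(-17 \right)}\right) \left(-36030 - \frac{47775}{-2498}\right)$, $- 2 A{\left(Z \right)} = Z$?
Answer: $\frac{75758351074399}{424660} \approx 1.784 \cdot 10^{8}$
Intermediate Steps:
$A{\left(Z \right)} = - \frac{Z}{2}$
$z{\left(y \right)} = \frac{1}{2 y}$
$b = - \frac{75758351074399}{84932}$ ($b = -2 + \left(24770 + \frac{1}{2 \left(-17\right)}\right) \left(-36030 - \frac{47775}{-2498}\right) = -2 + \left(24770 + \frac{1}{2} \left(- \frac{1}{17}\right)\right) \left(-36030 - - \frac{47775}{2498}\right) = -2 + \left(24770 - \frac{1}{34}\right) \left(-36030 + \frac{47775}{2498}\right) = -2 + \frac{842179}{34} \left(- \frac{89955165}{2498}\right) = -2 - \frac{75758350904535}{84932} = - \frac{75758351074399}{84932} \approx -8.9199 \cdot 10^{8}$)
$\frac{b}{A{\left(- 5 \left(-3 + 1\right) \right)}} = - \frac{75758351074399}{84932 \left(- \frac{\left(-5\right) \left(-3 + 1\right)}{2}\right)} = - \frac{75758351074399}{84932 \left(- \frac{\left(-5\right) \left(-2\right)}{2}\right)} = - \frac{75758351074399}{84932 \left(\left(- \frac{1}{2}\right) 10\right)} = - \frac{75758351074399}{84932 \left(-5\right)} = \left(- \frac{75758351074399}{84932}\right) \left(- \frac{1}{5}\right) = \frac{75758351074399}{424660}$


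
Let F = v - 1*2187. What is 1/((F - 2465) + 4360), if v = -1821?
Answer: -1/2113 ≈ -0.00047326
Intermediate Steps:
F = -4008 (F = -1821 - 1*2187 = -1821 - 2187 = -4008)
1/((F - 2465) + 4360) = 1/((-4008 - 2465) + 4360) = 1/(-6473 + 4360) = 1/(-2113) = -1/2113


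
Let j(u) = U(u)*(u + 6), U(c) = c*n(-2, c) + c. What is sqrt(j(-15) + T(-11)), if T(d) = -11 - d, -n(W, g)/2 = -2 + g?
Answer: 15*sqrt(21) ≈ 68.739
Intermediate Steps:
n(W, g) = 4 - 2*g (n(W, g) = -2*(-2 + g) = 4 - 2*g)
U(c) = c + c*(4 - 2*c) (U(c) = c*(4 - 2*c) + c = c + c*(4 - 2*c))
j(u) = u*(5 - 2*u)*(6 + u) (j(u) = (u*(5 - 2*u))*(u + 6) = (u*(5 - 2*u))*(6 + u) = u*(5 - 2*u)*(6 + u))
sqrt(j(-15) + T(-11)) = sqrt(-1*(-15)*(-5 + 2*(-15))*(6 - 15) + (-11 - 1*(-11))) = sqrt(-1*(-15)*(-5 - 30)*(-9) + (-11 + 11)) = sqrt(-1*(-15)*(-35)*(-9) + 0) = sqrt(4725 + 0) = sqrt(4725) = 15*sqrt(21)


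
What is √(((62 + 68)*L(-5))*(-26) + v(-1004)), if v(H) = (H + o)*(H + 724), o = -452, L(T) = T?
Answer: 2*√106145 ≈ 651.60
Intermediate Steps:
v(H) = (-452 + H)*(724 + H) (v(H) = (H - 452)*(H + 724) = (-452 + H)*(724 + H))
√(((62 + 68)*L(-5))*(-26) + v(-1004)) = √(((62 + 68)*(-5))*(-26) + (-327248 + (-1004)² + 272*(-1004))) = √((130*(-5))*(-26) + (-327248 + 1008016 - 273088)) = √(-650*(-26) + 407680) = √(16900 + 407680) = √424580 = 2*√106145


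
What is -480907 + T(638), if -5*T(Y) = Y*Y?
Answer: -2811579/5 ≈ -5.6232e+5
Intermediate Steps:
T(Y) = -Y²/5 (T(Y) = -Y*Y/5 = -Y²/5)
-480907 + T(638) = -480907 - ⅕*638² = -480907 - ⅕*407044 = -480907 - 407044/5 = -2811579/5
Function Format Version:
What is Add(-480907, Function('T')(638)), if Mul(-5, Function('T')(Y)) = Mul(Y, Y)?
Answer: Rational(-2811579, 5) ≈ -5.6232e+5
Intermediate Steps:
Function('T')(Y) = Mul(Rational(-1, 5), Pow(Y, 2)) (Function('T')(Y) = Mul(Rational(-1, 5), Mul(Y, Y)) = Mul(Rational(-1, 5), Pow(Y, 2)))
Add(-480907, Function('T')(638)) = Add(-480907, Mul(Rational(-1, 5), Pow(638, 2))) = Add(-480907, Mul(Rational(-1, 5), 407044)) = Add(-480907, Rational(-407044, 5)) = Rational(-2811579, 5)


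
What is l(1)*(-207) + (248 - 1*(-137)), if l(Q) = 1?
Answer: 178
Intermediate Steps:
l(1)*(-207) + (248 - 1*(-137)) = 1*(-207) + (248 - 1*(-137)) = -207 + (248 + 137) = -207 + 385 = 178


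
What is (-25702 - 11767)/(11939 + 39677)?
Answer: -37469/51616 ≈ -0.72592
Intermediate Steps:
(-25702 - 11767)/(11939 + 39677) = -37469/51616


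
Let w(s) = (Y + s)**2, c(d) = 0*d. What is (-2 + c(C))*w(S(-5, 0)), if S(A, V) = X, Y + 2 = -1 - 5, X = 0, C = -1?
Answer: -128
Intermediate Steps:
c(d) = 0
Y = -8 (Y = -2 + (-1 - 5) = -2 - 6 = -8)
S(A, V) = 0
w(s) = (-8 + s)**2
(-2 + c(C))*w(S(-5, 0)) = (-2 + 0)*(-8 + 0)**2 = -2*(-8)**2 = -2*64 = -128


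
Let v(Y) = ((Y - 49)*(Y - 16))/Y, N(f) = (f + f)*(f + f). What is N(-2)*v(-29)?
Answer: -56160/29 ≈ -1936.6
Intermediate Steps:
N(f) = 4*f² (N(f) = (2*f)*(2*f) = 4*f²)
v(Y) = (-49 + Y)*(-16 + Y)/Y (v(Y) = ((-49 + Y)*(-16 + Y))/Y = (-49 + Y)*(-16 + Y)/Y)
N(-2)*v(-29) = (4*(-2)²)*(-65 - 29 + 784/(-29)) = (4*4)*(-65 - 29 + 784*(-1/29)) = 16*(-65 - 29 - 784/29) = 16*(-3510/29) = -56160/29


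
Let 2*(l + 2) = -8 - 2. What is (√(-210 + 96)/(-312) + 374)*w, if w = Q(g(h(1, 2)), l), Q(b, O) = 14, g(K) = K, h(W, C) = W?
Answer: 5236 - 7*I*√114/156 ≈ 5236.0 - 0.4791*I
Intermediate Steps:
l = -7 (l = -2 + (-8 - 2)/2 = -2 + (½)*(-10) = -2 - 5 = -7)
w = 14
(√(-210 + 96)/(-312) + 374)*w = (√(-210 + 96)/(-312) + 374)*14 = (√(-114)*(-1/312) + 374)*14 = ((I*√114)*(-1/312) + 374)*14 = (-I*√114/312 + 374)*14 = (374 - I*√114/312)*14 = 5236 - 7*I*√114/156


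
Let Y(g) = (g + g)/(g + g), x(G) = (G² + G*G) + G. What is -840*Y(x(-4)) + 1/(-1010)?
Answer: -848401/1010 ≈ -840.00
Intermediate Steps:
x(G) = G + 2*G² (x(G) = (G² + G²) + G = 2*G² + G = G + 2*G²)
Y(g) = 1 (Y(g) = (2*g)/((2*g)) = (2*g)*(1/(2*g)) = 1)
-840*Y(x(-4)) + 1/(-1010) = -840*1 + 1/(-1010) = -840 - 1/1010 = -848401/1010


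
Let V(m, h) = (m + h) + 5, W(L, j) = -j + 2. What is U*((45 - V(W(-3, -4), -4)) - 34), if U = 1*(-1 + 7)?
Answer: 24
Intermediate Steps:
W(L, j) = 2 - j
V(m, h) = 5 + h + m (V(m, h) = (h + m) + 5 = 5 + h + m)
U = 6 (U = 1*6 = 6)
U*((45 - V(W(-3, -4), -4)) - 34) = 6*((45 - (5 - 4 + (2 - 1*(-4)))) - 34) = 6*((45 - (5 - 4 + (2 + 4))) - 34) = 6*((45 - (5 - 4 + 6)) - 34) = 6*((45 - 1*7) - 34) = 6*((45 - 7) - 34) = 6*(38 - 34) = 6*4 = 24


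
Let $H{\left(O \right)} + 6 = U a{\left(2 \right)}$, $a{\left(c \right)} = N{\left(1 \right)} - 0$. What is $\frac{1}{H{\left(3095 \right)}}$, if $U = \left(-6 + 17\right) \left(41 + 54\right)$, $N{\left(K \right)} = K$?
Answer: $\frac{1}{1039} \approx 0.00096246$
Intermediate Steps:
$a{\left(c \right)} = 1$ ($a{\left(c \right)} = 1 - 0 = 1 + 0 = 1$)
$U = 1045$ ($U = 11 \cdot 95 = 1045$)
$H{\left(O \right)} = 1039$ ($H{\left(O \right)} = -6 + 1045 \cdot 1 = -6 + 1045 = 1039$)
$\frac{1}{H{\left(3095 \right)}} = \frac{1}{1039}$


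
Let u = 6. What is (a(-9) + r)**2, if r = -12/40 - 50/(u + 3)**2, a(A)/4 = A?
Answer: 894189409/656100 ≈ 1362.9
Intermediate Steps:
a(A) = 4*A
r = -743/810 (r = -12/40 - 50/(6 + 3)**2 = -12*1/40 - 50/(9**2) = -3/10 - 50/81 = -743/810 ≈ -0.91728)
(a(-9) + r)**2 = (4*(-9) - 743/810)**2 = (-36 - 743/810)**2 = (-29903/810)**2 = 894189409/656100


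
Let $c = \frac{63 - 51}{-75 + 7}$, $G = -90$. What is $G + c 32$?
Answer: $- \frac{1626}{17} \approx -95.647$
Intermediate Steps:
$c = - \frac{3}{17}$ ($c = \frac{12}{-68} = 12 \left(- \frac{1}{68}\right) = - \frac{3}{17} \approx -0.17647$)
$G + c 32 = -90 - \frac{96}{17} = - \frac{1626}{17}$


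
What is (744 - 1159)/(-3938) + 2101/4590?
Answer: 2544647/4518855 ≈ 0.56312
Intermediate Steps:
(744 - 1159)/(-3938) + 2101/4590 = -415*(-1/3938) + 2101*(1/4590) = 415/3938 + 2101/4590 = 2544647/4518855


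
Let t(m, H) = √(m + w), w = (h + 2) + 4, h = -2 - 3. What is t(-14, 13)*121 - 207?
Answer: -207 + 121*I*√13 ≈ -207.0 + 436.27*I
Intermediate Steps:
h = -5
w = 1 (w = (-5 + 2) + 4 = -3 + 4 = 1)
t(m, H) = √(1 + m) (t(m, H) = √(m + 1) = √(1 + m))
t(-14, 13)*121 - 207 = √(1 - 14)*121 - 207 = √(-13)*121 - 207 = (I*√13)*121 - 207 = 121*I*√13 - 207 = -207 + 121*I*√13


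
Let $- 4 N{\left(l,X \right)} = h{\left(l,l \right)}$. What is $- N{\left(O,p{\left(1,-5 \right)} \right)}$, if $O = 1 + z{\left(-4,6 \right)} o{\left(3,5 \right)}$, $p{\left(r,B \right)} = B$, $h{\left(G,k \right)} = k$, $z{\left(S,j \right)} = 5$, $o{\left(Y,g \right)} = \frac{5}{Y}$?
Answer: $\frac{7}{3} \approx 2.3333$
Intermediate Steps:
$O = \frac{28}{3}$ ($O = 1 + 5 \cdot \frac{5}{3} = 1 + \frac{25}{3} = \frac{28}{3} \approx 9.3333$)
$N{\left(l,X \right)} = - \frac{l}{4}$
$- N{\left(O,p{\left(1,-5 \right)} \right)} = - \frac{\left(-1\right) 28}{4 \cdot 3} = \left(-1\right) \left(- \frac{7}{3}\right) = \frac{7}{3}$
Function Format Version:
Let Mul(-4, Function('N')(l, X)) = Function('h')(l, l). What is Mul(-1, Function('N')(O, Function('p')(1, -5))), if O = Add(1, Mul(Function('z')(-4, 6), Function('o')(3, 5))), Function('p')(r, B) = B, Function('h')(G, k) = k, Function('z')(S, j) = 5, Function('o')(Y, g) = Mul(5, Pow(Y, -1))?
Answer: Rational(7, 3) ≈ 2.3333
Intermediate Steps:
O = Rational(28, 3) (O = Add(1, Mul(5, Mul(5, Pow(3, -1)))) = Add(1, Mul(5, Mul(5, Rational(1, 3)))) = Add(1, Mul(5, Rational(5, 3))) = Add(1, Rational(25, 3)) = Rational(28, 3) ≈ 9.3333)
Function('N')(l, X) = Mul(Rational(-1, 4), l)
Mul(-1, Function('N')(O, Function('p')(1, -5))) = Mul(-1, Mul(Rational(-1, 4), Rational(28, 3))) = Mul(-1, Rational(-7, 3)) = Rational(7, 3)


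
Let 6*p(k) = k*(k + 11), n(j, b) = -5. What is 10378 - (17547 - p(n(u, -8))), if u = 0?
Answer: -7174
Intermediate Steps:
p(k) = k*(11 + k)/6 (p(k) = (k*(k + 11))/6 = (k*(11 + k))/6 = k*(11 + k)/6)
10378 - (17547 - p(n(u, -8))) = 10378 - (17547 - (-5)*(11 - 5)/6) = 10378 - (17547 - (-5)*6/6) = 10378 - (17547 - 1*(-5)) = 10378 - (17547 + 5) = 10378 - 1*17552 = 10378 - 17552 = -7174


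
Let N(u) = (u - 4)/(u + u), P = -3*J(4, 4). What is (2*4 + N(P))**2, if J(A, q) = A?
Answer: 676/9 ≈ 75.111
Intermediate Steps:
P = -12 (P = -3*4 = -12)
N(u) = (-4 + u)/(2*u) (N(u) = (-4 + u)/((2*u)) = (-4 + u)*(1/(2*u)) = (-4 + u)/(2*u))
(2*4 + N(P))**2 = (2*4 + (1/2)*(-4 - 12)/(-12))**2 = (8 + (1/2)*(-1/12)*(-16))**2 = (8 + 2/3)**2 = (26/3)**2 = 676/9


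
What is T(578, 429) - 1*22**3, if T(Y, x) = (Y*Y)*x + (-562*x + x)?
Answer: 143070719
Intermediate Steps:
T(Y, x) = -561*x + x*Y**2 (T(Y, x) = Y**2*x - 561*x = x*Y**2 - 561*x = -561*x + x*Y**2)
T(578, 429) - 1*22**3 = 429*(-561 + 578**2) - 1*22**3 = 429*(-561 + 334084) - 1*10648 = 429*333523 - 10648 = 143081367 - 10648 = 143070719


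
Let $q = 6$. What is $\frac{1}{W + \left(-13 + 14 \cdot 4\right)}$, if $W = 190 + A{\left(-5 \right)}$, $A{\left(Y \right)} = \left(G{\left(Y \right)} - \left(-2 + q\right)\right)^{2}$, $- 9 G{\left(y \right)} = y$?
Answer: $\frac{81}{19834} \approx 0.0040839$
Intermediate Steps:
$G{\left(y \right)} = - \frac{y}{9}$
$A{\left(Y \right)} = \left(-4 - \frac{Y}{9}\right)^{2}$ ($A{\left(Y \right)} = \left(- \frac{Y}{9} + \left(2 - 6\right)\right)^{2} = \left(- \frac{Y}{9} - 4\right)^{2} = \left(-4 - \frac{Y}{9}\right)^{2}$)
$W = \frac{16351}{81}$ ($W = 190 + \frac{\left(36 - 5\right)^{2}}{81} = 190 + \frac{31^{2}}{81} = 190 + \frac{1}{81} \cdot 961 = 190 + \frac{961}{81} = \frac{16351}{81} \approx 201.86$)
$\frac{1}{W + \left(-13 + 14 \cdot 4\right)} = \frac{1}{\frac{16351}{81} + \left(-13 + 14 \cdot 4\right)} = \frac{1}{\frac{16351}{81} + \left(-13 + 56\right)} = \frac{1}{\frac{16351}{81} + 43} = \frac{1}{\frac{19834}{81}} = \frac{81}{19834}$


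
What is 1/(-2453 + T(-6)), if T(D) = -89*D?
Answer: -1/1919 ≈ -0.00052110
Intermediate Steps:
1/(-2453 + T(-6)) = 1/(-2453 - 89*(-6)) = 1/(-2453 + 534) = 1/(-1919) = -1/1919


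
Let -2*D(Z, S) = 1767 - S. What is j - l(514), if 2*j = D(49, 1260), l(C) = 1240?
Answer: -5467/4 ≈ -1366.8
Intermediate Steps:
D(Z, S) = -1767/2 + S/2 (D(Z, S) = -(1767 - S)/2 = -1767/2 + S/2)
j = -507/4 (j = (-1767/2 + (½)*1260)/2 = (-1767/2 + 630)/2 = (½)*(-507/2) = -507/4 ≈ -126.75)
j - l(514) = -507/4 - 1*1240 = -507/4 - 1240 = -5467/4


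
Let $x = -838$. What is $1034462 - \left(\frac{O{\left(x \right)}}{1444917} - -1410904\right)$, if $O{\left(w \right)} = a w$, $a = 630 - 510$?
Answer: $- \frac{181309114918}{481639} \approx -3.7644 \cdot 10^{5}$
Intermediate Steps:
$a = 120$
$O{\left(w \right)} = 120 w$
$1034462 - \left(\frac{O{\left(x \right)}}{1444917} - -1410904\right) = 1034462 - \left(\frac{120 \left(-838\right)}{1444917} - -1410904\right) = 1034462 - \left(\left(-100560\right) \frac{1}{1444917} + 1410904\right) = 1034462 - \left(- \frac{33520}{481639} + 1410904\right) = 1034462 - \frac{679546358136}{481639} = - \frac{181309114918}{481639}$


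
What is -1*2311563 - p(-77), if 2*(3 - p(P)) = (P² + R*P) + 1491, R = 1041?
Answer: -4695869/2 ≈ -2.3479e+6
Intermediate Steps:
p(P) = -1485/2 - 1041*P/2 - P²/2 (p(P) = 3 - ((P² + 1041*P) + 1491)/2 = 3 - (1491 + P² + 1041*P)/2 = 3 + (-1491/2 - 1041*P/2 - P²/2) = -1485/2 - 1041*P/2 - P²/2)
-1*2311563 - p(-77) = -1*2311563 - (-1485/2 - 1041/2*(-77) - ½*(-77)²) = -2311563 - (-1485/2 + 80157/2 - ½*5929) = -2311563 - (-1485/2 + 80157/2 - 5929/2) = -2311563 - 1*72743/2 = -2311563 - 72743/2 = -4695869/2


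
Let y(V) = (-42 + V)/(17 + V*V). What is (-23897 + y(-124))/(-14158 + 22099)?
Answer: -367846687/122235813 ≈ -3.0093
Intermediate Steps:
y(V) = (-42 + V)/(17 + V²)
(-23897 + y(-124))/(-14158 + 22099) = (-23897 + (-42 - 124)/(17 + (-124)²))/(-14158 + 22099) = (-23897 - 166/(17 + 15376))/7941 = (-23897 - 166/15393)*(1/7941) = -367846687/15393*1/7941 = -367846687/122235813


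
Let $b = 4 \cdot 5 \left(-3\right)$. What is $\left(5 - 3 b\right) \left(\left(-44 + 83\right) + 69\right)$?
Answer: $19980$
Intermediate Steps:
$b = -60$ ($b = 20 \left(-3\right) = -60$)
$\left(5 - 3 b\right) \left(\left(-44 + 83\right) + 69\right) = \left(5 - -180\right) \left(\left(-44 + 83\right) + 69\right) = \left(5 + 180\right) \left(39 + 69\right) = 185 \cdot 108 = 19980$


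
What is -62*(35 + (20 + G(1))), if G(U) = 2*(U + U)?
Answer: -3658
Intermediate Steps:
G(U) = 4*U (G(U) = 2*(2*U) = 4*U)
-62*(35 + (20 + G(1))) = -62*(35 + (20 + 4*1)) = -62*(35 + (20 + 4)) = -62*(35 + 24) = -62*59 = -3658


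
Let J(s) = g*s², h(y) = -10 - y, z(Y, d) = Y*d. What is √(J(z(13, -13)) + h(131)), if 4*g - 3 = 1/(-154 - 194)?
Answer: √2574578037/348 ≈ 145.81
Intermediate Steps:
g = 1043/1392 (g = ¾ + 1/(4*(-154 - 194)) = ¾ + (¼)/(-348) = ¾ + (¼)*(-1/348) = ¾ - 1/1392 = 1043/1392 ≈ 0.74928)
J(s) = 1043*s²/1392
√(J(z(13, -13)) + h(131)) = √(1043*(13*(-13))²/1392 + (-10 - 1*131)) = √((1043/1392)*(-169)² + (-10 - 131)) = √((1043/1392)*28561 - 141) = √(29789123/1392 - 141) = √(29592851/1392) = √2574578037/348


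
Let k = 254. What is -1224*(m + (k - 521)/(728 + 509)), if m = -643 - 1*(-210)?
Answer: 655926912/1237 ≈ 5.3026e+5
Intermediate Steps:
m = -433 (m = -643 + 210 = -433)
-1224*(m + (k - 521)/(728 + 509)) = -1224*(-433 + (254 - 521)/(728 + 509)) = -1224*(-433 - 267/1237) = -1224*(-535888/1237) = 655926912/1237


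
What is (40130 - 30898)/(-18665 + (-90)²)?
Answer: -9232/10565 ≈ -0.87383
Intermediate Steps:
(40130 - 30898)/(-18665 + (-90)²) = 9232/(-18665 + 8100) = 9232/(-10565) = 9232*(-1/10565) = -9232/10565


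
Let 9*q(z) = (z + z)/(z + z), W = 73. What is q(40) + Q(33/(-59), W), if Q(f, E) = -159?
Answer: -1430/9 ≈ -158.89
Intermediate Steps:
q(z) = 1/9 (q(z) = ((z + z)/(z + z))/9 = ((2*z)/((2*z)))/9 = ((2*z)*(1/(2*z)))/9 = (1/9)*1 = 1/9)
q(40) + Q(33/(-59), W) = 1/9 - 159 = -1430/9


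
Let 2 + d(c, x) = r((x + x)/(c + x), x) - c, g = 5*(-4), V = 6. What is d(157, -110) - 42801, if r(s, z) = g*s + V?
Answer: -2014438/47 ≈ -42860.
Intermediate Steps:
g = -20
r(s, z) = 6 - 20*s (r(s, z) = -20*s + 6 = 6 - 20*s)
d(c, x) = 4 - c - 40*x/(c + x) (d(c, x) = -2 + ((6 - 20*(x + x)/(c + x)) - c) = -2 + ((6 - 20*2*x/(c + x)) - c) = -2 + ((6 - 40*x/(c + x)) - c) = -2 + (6 - c - 40*x/(c + x)) = 4 - c - 40*x/(c + x))
d(157, -110) - 42801 = (-40*(-110) + (4 - 1*157)*(157 - 110))/(157 - 110) - 42801 = (4400 + (4 - 157)*47)/47 - 42801 = (4400 - 153*47)/47 - 42801 = (4400 - 7191)/47 - 42801 = (1/47)*(-2791) - 42801 = -2791/47 - 42801 = -2014438/47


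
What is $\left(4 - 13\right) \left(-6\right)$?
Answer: $54$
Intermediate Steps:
$\left(4 - 13\right) \left(-6\right) = \left(-9\right) \left(-6\right) = 54$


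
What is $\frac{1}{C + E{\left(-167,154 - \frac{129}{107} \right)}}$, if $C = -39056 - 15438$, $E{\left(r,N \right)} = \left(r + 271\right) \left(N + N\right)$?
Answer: $- \frac{107}{2430266} \approx -4.4028 \cdot 10^{-5}$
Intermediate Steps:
$E{\left(r,N \right)} = 2 N \left(271 + r\right)$ ($E{\left(r,N \right)} = \left(271 + r\right) 2 N = 2 N \left(271 + r\right)$)
$C = -54494$ ($C = -39056 - 15438 = -54494$)
$\frac{1}{C + E{\left(-167,154 - \frac{129}{107} \right)}} = \frac{1}{-54494 + 2 \left(154 - \frac{129}{107}\right) \left(271 - 167\right)} = \frac{1}{-54494 + 2 \left(154 - 129 \cdot \frac{1}{107}\right) 104} = \frac{1}{-54494 + 2 \left(154 - \frac{129}{107}\right) 104} = \frac{1}{-54494 + 2 \cdot \frac{16349}{107} \cdot 104} = \frac{1}{-54494 + \frac{3400592}{107}} = \frac{1}{- \frac{2430266}{107}} = - \frac{107}{2430266}$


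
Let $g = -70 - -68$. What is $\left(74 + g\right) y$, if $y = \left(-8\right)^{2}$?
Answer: $4608$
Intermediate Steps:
$y = 64$
$g = -2$ ($g = -70 + 68 = -2$)
$\left(74 + g\right) y = \left(74 - 2\right) 64 = 72 \cdot 64 = 4608$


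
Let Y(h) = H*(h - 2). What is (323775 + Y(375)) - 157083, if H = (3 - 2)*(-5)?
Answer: 164827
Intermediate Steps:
H = -5 (H = 1*(-5) = -5)
Y(h) = 10 - 5*h (Y(h) = -5*(h - 2) = -5*(-2 + h) = 10 - 5*h)
(323775 + Y(375)) - 157083 = (323775 + (10 - 5*375)) - 157083 = (323775 + (10 - 1875)) - 157083 = (323775 - 1865) - 157083 = 321910 - 157083 = 164827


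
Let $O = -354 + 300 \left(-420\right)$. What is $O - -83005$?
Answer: $-43349$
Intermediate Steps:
$O = -126354$ ($O = -354 - 126000 = -126354$)
$O - -83005 = -126354 - -83005 = -126354 + 83005 = -43349$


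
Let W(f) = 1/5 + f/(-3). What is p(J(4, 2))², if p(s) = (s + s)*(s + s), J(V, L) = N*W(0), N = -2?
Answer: 256/625 ≈ 0.40960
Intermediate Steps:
W(f) = ⅕ - f/3 (W(f) = 1*(⅕) + f*(-⅓) = ⅕ - f/3)
J(V, L) = -⅖ (J(V, L) = -2*(⅕ - ⅓*0) = -2*(⅕ + 0) = -2*⅕ = -⅖)
p(s) = 4*s² (p(s) = (2*s)*(2*s) = 4*s²)
p(J(4, 2))² = (4*(-⅖)²)² = (4*(4/25))² = (16/25)² = 256/625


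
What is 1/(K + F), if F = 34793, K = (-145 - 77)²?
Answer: 1/84077 ≈ 1.1894e-5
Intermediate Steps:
K = 49284 (K = (-222)² = 49284)
1/(K + F) = 1/(49284 + 34793) = 1/84077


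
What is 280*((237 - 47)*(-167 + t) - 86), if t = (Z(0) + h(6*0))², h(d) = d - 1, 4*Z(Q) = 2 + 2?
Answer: -8908480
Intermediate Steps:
Z(Q) = 1 (Z(Q) = (2 + 2)/4 = (¼)*4 = 1)
h(d) = -1 + d
t = 0 (t = (1 + (-1 + 6*0))² = (1 + (-1 + 0))² = (1 - 1)² = 0² = 0)
280*((237 - 47)*(-167 + t) - 86) = 280*((237 - 47)*(-167 + 0) - 86) = 280*(190*(-167) - 86) = 280*(-31730 - 86) = 280*(-31816) = -8908480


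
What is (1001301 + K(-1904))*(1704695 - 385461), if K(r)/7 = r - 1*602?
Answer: 1297808320606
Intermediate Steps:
K(r) = -4214 + 7*r (K(r) = 7*(r - 1*602) = 7*(r - 602) = 7*(-602 + r) = -4214 + 7*r)
(1001301 + K(-1904))*(1704695 - 385461) = (1001301 + (-4214 + 7*(-1904)))*(1704695 - 385461) = (1001301 + (-4214 - 13328))*1319234 = (1001301 - 17542)*1319234 = 983759*1319234 = 1297808320606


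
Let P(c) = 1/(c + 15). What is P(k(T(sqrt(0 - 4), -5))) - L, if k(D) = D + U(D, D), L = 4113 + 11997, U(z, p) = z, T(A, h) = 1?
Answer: -273869/17 ≈ -16110.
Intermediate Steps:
L = 16110
k(D) = 2*D (k(D) = D + D = 2*D)
P(c) = 1/(15 + c)
P(k(T(sqrt(0 - 4), -5))) - L = 1/(15 + 2*1) - 1*16110 = 1/(15 + 2) - 16110 = 1/17 - 16110 = -273869/17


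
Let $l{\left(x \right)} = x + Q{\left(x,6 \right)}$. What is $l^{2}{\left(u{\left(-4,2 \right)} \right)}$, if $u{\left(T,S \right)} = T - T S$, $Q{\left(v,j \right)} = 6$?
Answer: $100$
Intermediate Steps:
$u{\left(T,S \right)} = T - S T$
$l{\left(x \right)} = 6 + x$ ($l{\left(x \right)} = x + 6 = 6 + x$)
$l^{2}{\left(u{\left(-4,2 \right)} \right)} = \left(6 - 4 \left(1 - 2\right)\right)^{2} = \left(6 - -4\right)^{2} = \left(6 + 4\right)^{2} = 10^{2} = 100$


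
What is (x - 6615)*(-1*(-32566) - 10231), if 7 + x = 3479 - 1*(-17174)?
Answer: 313382385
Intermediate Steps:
x = 20646 (x = -7 + (3479 - 1*(-17174)) = -7 + (3479 + 17174) = -7 + 20653 = 20646)
(x - 6615)*(-1*(-32566) - 10231) = (20646 - 6615)*(-1*(-32566) - 10231) = 14031*(32566 - 10231) = 14031*22335 = 313382385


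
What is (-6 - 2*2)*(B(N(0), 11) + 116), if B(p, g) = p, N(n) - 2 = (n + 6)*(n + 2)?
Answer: -1300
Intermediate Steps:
N(n) = 2 + (2 + n)*(6 + n) (N(n) = 2 + (n + 6)*(n + 2) = 2 + (6 + n)*(2 + n) = 2 + (2 + n)*(6 + n))
(-6 - 2*2)*(B(N(0), 11) + 116) = (-6 - 2*2)*((14 + 0² + 8*0) + 116) = (-6 - 4)*((14 + 0 + 0) + 116) = -10*(14 + 116) = -10*130 = -1300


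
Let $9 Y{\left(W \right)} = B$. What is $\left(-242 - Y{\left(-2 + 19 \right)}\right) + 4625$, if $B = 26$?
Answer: $\frac{39421}{9} \approx 4380.1$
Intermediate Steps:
$Y{\left(W \right)} = \frac{26}{9}$ ($Y{\left(W \right)} = \frac{1}{9} \cdot 26 = \frac{26}{9}$)
$\left(-242 - Y{\left(-2 + 19 \right)}\right) + 4625 = \left(-242 - \frac{26}{9}\right) + 4625 = - \frac{2204}{9} + 4625 = \frac{39421}{9}$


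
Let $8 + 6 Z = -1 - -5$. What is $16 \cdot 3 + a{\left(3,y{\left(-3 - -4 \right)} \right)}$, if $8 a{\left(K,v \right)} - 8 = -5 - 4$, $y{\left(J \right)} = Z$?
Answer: $\frac{383}{8} \approx 47.875$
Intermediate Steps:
$Z = - \frac{2}{3}$ ($Z = - \frac{4}{3} + \frac{-1 - -5}{6} = - \frac{4}{3} + \frac{-1 + 5}{6} = - \frac{4}{3} + \frac{1}{6} \cdot 4 = - \frac{4}{3} + \frac{2}{3} = - \frac{2}{3} \approx -0.66667$)
$y{\left(J \right)} = - \frac{2}{3}$
$a{\left(K,v \right)} = - \frac{1}{8}$ ($a{\left(K,v \right)} = 1 + \frac{-5 - 4}{8} = 1 + \frac{1}{8} \left(-9\right) = 1 - \frac{9}{8} = - \frac{1}{8}$)
$16 \cdot 3 + a{\left(3,y{\left(-3 - -4 \right)} \right)} = 16 \cdot 3 - \frac{1}{8} = 48 - \frac{1}{8} = \frac{383}{8}$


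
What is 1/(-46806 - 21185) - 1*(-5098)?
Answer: 346618117/67991 ≈ 5098.0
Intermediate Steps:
1/(-46806 - 21185) - 1*(-5098) = 1/(-67991) + 5098 = -1/67991 + 5098 = 346618117/67991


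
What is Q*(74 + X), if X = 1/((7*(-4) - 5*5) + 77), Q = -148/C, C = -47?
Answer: 65749/282 ≈ 233.15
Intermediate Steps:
Q = 148/47 (Q = -148/(-47) = -148*(-1/47) = 148/47 ≈ 3.1489)
X = 1/24 (X = 1/((-28 - 25) + 77) = 1/(-53 + 77) = 1/24 ≈ 0.041667)
Q*(74 + X) = 148*(74 + 1/24)/47 = (148/47)*(1777/24) = 65749/282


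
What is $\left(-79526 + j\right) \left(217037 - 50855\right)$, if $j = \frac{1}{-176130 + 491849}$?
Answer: $- \frac{4172475918231126}{315719} \approx -1.3216 \cdot 10^{10}$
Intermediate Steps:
$j = \frac{1}{315719} \approx 3.1674 \cdot 10^{-6}$
$\left(-79526 + j\right) \left(217037 - 50855\right) = \left(-79526 + \frac{1}{315719}\right) \left(217037 - 50855\right) = \left(- \frac{25107869193}{315719}\right) 166182 = - \frac{4172475918231126}{315719}$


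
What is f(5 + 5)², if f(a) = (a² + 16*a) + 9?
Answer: 72361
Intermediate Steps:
f(a) = 9 + a² + 16*a
f(5 + 5)² = (9 + (5 + 5)² + 16*(5 + 5))² = (9 + 10² + 16*10)² = (9 + 100 + 160)² = 269² = 72361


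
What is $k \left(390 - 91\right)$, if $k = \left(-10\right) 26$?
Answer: $-77740$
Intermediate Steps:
$k = -260$
$k \left(390 - 91\right) = - 260 \left(390 - 91\right) = \left(-260\right) 299 = -77740$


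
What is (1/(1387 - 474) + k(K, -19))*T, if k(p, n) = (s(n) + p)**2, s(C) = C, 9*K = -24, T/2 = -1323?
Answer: -1134085596/913 ≈ -1.2422e+6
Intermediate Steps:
T = -2646 (T = 2*(-1323) = -2646)
K = -8/3 (K = (1/9)*(-24) = -8/3 ≈ -2.6667)
k(p, n) = (n + p)**2
(1/(1387 - 474) + k(K, -19))*T = (1/(1387 - 474) + (-19 - 8/3)**2)*(-2646) = (1/913 + (-65/3)**2)*(-2646) = (1/913 + 4225/9)*(-2646) = (3857434/8217)*(-2646) = -1134085596/913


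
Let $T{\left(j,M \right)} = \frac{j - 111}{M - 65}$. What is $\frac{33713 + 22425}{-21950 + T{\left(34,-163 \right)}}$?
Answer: $- \frac{12799464}{5004523} \approx -2.5576$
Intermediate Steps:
$T{\left(j,M \right)} = \frac{-111 + j}{-65 + M}$
$\frac{33713 + 22425}{-21950 + T{\left(34,-163 \right)}} = \frac{33713 + 22425}{-21950 + \frac{-111 + 34}{-65 - 163}} = \frac{56138}{-21950 + \frac{1}{-228} \left(-77\right)} = \frac{56138}{-21950 - - \frac{77}{228}} = \frac{56138}{-21950 + \frac{77}{228}} = \frac{56138}{- \frac{5004523}{228}} = 56138 \left(- \frac{228}{5004523}\right) = - \frac{12799464}{5004523}$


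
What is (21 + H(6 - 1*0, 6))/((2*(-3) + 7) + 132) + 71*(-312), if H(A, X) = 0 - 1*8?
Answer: -2946203/133 ≈ -22152.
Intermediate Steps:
H(A, X) = -8 (H(A, X) = 0 - 8 = -8)
(21 + H(6 - 1*0, 6))/((2*(-3) + 7) + 132) + 71*(-312) = (21 - 8)/((2*(-3) + 7) + 132) + 71*(-312) = 13/((-6 + 7) + 132) - 22152 = 13/(1 + 132) - 22152 = 13/133 - 22152 = -2946203/133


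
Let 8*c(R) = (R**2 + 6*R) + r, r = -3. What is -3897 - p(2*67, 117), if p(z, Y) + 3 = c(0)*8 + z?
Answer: -4025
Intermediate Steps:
c(R) = -3/8 + R**2/8 + 3*R/4 (c(R) = ((R**2 + 6*R) - 3)/8 = (-3 + R**2 + 6*R)/8 = -3/8 + R**2/8 + 3*R/4)
p(z, Y) = -6 + z (p(z, Y) = -3 + ((-3/8 + (1/8)*0**2 + (3/4)*0)*8 + z) = -3 + ((-3/8 + (1/8)*0 + 0)*8 + z) = -3 + ((-3/8 + 0 + 0)*8 + z) = -3 + (-3/8*8 + z) = -3 + (-3 + z) = -6 + z)
-3897 - p(2*67, 117) = -3897 - (-6 + 2*67) = -3897 - (-6 + 134) = -3897 - 1*128 = -3897 - 128 = -4025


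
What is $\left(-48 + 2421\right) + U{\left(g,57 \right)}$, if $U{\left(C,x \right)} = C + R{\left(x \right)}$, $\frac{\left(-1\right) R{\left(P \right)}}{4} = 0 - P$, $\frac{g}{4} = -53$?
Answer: $2389$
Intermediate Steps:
$g = -212$ ($g = 4 \left(-53\right) = -212$)
$R{\left(P \right)} = 4 P$ ($R{\left(P \right)} = - 4 \left(0 - P\right) = - 4 \left(- P\right) = 4 P$)
$U{\left(C,x \right)} = C + 4 x$
$\left(-48 + 2421\right) + U{\left(g,57 \right)} = \left(-48 + 2421\right) + \left(-212 + 4 \cdot 57\right) = 2373 + \left(-212 + 228\right) = 2373 + 16 = 2389$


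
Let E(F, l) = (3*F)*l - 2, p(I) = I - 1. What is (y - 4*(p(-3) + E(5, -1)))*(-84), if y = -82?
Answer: -168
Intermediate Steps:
p(I) = -1 + I
E(F, l) = -2 + 3*F*l (E(F, l) = 3*F*l - 2 = -2 + 3*F*l)
(y - 4*(p(-3) + E(5, -1)))*(-84) = (-82 - 4*((-1 - 3) + (-2 + 3*5*(-1))))*(-84) = (-82 - 4*(-4 + (-2 - 15)))*(-84) = (-82 - 4*(-4 - 17))*(-84) = (-82 - 4*(-21))*(-84) = (-82 + 84)*(-84) = 2*(-84) = -168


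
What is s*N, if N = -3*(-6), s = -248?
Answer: -4464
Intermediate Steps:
N = 18
s*N = -248*18 = -4464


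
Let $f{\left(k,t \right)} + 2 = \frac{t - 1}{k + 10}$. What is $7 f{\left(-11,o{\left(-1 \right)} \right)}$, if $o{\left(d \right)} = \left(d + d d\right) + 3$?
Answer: $-28$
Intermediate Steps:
$o{\left(d \right)} = 3 + d + d^{2}$ ($o{\left(d \right)} = \left(d + d^{2}\right) + 3 = 3 + d + d^{2}$)
$f{\left(k,t \right)} = -2 + \frac{-1 + t}{10 + k}$ ($f{\left(k,t \right)} = -2 + \frac{t - 1}{k + 10} = -2 + \frac{-1 + t}{10 + k}$)
$7 f{\left(-11,o{\left(-1 \right)} \right)} = 7 \frac{-21 + \left(3 - 1 + \left(-1\right)^{2}\right) - -22}{10 - 11} = 7 \frac{-21 + \left(3 - 1 + 1\right) + 22}{-1} = 7 \left(- (-21 + 3 + 22)\right) = 7 \left(\left(-1\right) 4\right) = 7 \left(-4\right) = -28$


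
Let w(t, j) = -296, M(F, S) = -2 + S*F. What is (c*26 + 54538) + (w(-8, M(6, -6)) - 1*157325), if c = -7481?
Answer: -297589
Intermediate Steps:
M(F, S) = -2 + F*S
(c*26 + 54538) + (w(-8, M(6, -6)) - 1*157325) = (-7481*26 + 54538) + (-296 - 1*157325) = (-194506 + 54538) + (-296 - 157325) = -139968 - 157621 = -297589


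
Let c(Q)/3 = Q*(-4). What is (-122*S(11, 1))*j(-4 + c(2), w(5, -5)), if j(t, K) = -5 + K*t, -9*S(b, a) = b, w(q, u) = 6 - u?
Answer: -420046/9 ≈ -46672.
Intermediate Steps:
S(b, a) = -b/9
c(Q) = -12*Q (c(Q) = 3*(Q*(-4)) = 3*(-4*Q) = -12*Q)
(-122*S(11, 1))*j(-4 + c(2), w(5, -5)) = (-(-122)*11/9)*(-5 + (6 - 1*(-5))*(-4 - 12*2)) = (-122*(-11/9))*(-5 + (6 + 5)*(-4 - 24)) = 1342*(-5 + 11*(-28))/9 = 1342*(-5 - 308)/9 = (1342/9)*(-313) = -420046/9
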